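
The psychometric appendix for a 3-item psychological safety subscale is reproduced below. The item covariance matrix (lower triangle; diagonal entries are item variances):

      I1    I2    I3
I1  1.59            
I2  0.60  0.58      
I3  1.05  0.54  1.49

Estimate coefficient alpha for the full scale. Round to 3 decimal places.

sum of item variances = 1.59 + 0.58 + 1.49 = 3.66
Σ_{i<j} σ_ij = 2.19
σ²_T = 3.66 + 2 × 2.19 = 8.04
α = (k/(k−1))·(1 − sum of item variances/σ²_T) = (3/2)·(1 − 3.66/8.04) = 0.817

α = 0.817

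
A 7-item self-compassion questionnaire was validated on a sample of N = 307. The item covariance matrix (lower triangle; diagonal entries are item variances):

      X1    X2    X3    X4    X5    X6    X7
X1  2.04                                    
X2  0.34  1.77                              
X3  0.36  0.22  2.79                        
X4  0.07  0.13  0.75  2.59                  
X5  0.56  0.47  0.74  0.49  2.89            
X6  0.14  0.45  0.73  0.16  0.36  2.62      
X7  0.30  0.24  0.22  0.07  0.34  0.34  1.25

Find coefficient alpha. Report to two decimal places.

α = 0.56

ΣVar(i) = 2.04 + 1.77 + 2.79 + 2.59 + 2.89 + 2.62 + 1.25 = 15.95
Σ_{i<j} σ_ij = 7.48
σ²_total = 15.95 + 2 × 7.48 = 30.91
α = (k/(k−1))·(1 − ΣVar(i)/σ²_total) = (7/6)·(1 − 15.95/30.91) = 0.56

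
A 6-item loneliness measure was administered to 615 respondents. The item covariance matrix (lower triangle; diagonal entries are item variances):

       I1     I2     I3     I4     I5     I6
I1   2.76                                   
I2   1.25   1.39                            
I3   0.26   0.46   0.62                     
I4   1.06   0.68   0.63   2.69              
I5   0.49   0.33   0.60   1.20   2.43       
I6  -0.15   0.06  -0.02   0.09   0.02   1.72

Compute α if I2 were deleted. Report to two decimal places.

α = 0.56

Remaining items: I1, I3, I4, I5, I6 (k = 5).
Σσᵢ² = 2.76 + 0.62 + 2.69 + 2.43 + 1.72 = 10.22
σ²_T = 10.22 + 2 × 4.18 = 18.58
α (item deleted) = (5/4)·(1 − 10.22/18.58) = 0.56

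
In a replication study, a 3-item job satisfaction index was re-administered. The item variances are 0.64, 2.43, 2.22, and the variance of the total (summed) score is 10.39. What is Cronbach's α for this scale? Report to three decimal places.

Cronbach's α = 0.736

ΣVar(i) = 0.64 + 2.43 + 2.22 = 5.29
α = (k/(k−1))·(1 − ΣVar(i)/total variance) = (3/2)·(1 − 5.29/10.39) = 0.736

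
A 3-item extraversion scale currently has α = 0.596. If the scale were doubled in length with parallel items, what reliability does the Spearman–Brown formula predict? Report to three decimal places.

predicted reliability = 0.747

Length factor m = 2
α' = m·α / (1 + (m−1)·α)
   = 2 × 0.596 / (1 + (2 − 1) × 0.596)
   = 1.1920 / 1.5960 = 0.747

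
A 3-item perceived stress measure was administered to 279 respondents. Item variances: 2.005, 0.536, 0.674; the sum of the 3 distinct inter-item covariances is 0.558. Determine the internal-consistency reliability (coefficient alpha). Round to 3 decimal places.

sum of item variances = 2.005 + 0.536 + 0.674 = 3.215
Sum of distinct covariances = 0.558
σ²_T = sum of item variances + 2·Σcov = 3.215 + 2 × 0.558 = 4.331
α = (3/2)·(1 − 3.215/4.331) = 0.387

α = 0.387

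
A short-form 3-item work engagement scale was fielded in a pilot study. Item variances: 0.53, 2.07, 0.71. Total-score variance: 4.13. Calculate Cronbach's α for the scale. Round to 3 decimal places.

Σσ²ᵢ = 0.53 + 2.07 + 0.71 = 3.31
α = (k/(k−1))·(1 − Σσ²ᵢ/total variance) = (3/2)·(1 − 3.31/4.13) = 0.298

α = 0.298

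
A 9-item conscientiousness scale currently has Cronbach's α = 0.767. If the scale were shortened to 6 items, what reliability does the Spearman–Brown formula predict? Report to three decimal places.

predicted reliability = 0.687

Length factor m = 6/9 = 0.6667
α' = m·α / (1 − (1−m)·α)
   = 6/9 × 0.767 / (1 − (1 − 6/9) × 0.767)
   = 0.5113 / 0.7443 = 0.687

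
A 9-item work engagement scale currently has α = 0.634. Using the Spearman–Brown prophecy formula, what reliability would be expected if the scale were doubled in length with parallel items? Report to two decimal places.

Length factor m = 2
α' = m·α / (1 + (m−1)·α)
   = 2 × 0.634 / (1 + (2 − 1) × 0.634)
   = 1.2680 / 1.6340 = 0.78

predicted reliability = 0.78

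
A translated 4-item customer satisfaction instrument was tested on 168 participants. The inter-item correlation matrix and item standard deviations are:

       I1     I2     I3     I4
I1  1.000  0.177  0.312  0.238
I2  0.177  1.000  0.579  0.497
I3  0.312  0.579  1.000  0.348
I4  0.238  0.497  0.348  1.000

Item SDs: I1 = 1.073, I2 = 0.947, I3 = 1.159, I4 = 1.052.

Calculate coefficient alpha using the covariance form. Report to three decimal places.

Σσ²ᵢ = 1.073² + 0.947² + 1.159² + 1.052² = 4.4981
Covariances σ_ij = r_ij · s_i · s_j:
  σ(I1,I2) = 0.177 × 1.073 × 0.947 = 0.1799
  σ(I1,I3) = 0.312 × 1.073 × 1.159 = 0.3880
  σ(I1,I4) = 0.238 × 1.073 × 1.052 = 0.2687
  σ(I2,I3) = 0.579 × 0.947 × 1.159 = 0.6355
  σ(I2,I4) = 0.497 × 0.947 × 1.052 = 0.4951
  σ(I3,I4) = 0.348 × 1.159 × 1.052 = 0.4243
σ²_T = Σσ²ᵢ + 2·Σσ_ij = 4.4981 + 2 × 2.3915 = 9.2811
α = (4/3)·(1 − 4.4981/9.2811) = 0.687

α = 0.687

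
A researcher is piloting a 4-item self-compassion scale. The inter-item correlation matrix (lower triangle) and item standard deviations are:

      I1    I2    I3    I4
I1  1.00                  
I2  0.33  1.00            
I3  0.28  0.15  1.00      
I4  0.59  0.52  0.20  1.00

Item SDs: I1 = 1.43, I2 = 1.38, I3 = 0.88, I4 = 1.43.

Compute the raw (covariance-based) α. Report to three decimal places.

α = 0.694

Σσ²ᵢ = 1.43² + 1.38² + 0.88² + 1.43² = 6.7686
Covariances σ_ij = r_ij · s_i · s_j:
  σ(I1,I2) = 0.33 × 1.43 × 1.38 = 0.6512
  σ(I1,I3) = 0.28 × 1.43 × 0.88 = 0.3524
  σ(I1,I4) = 0.59 × 1.43 × 1.43 = 1.2065
  σ(I2,I3) = 0.15 × 1.38 × 0.88 = 0.1822
  σ(I2,I4) = 0.52 × 1.38 × 1.43 = 1.0262
  σ(I3,I4) = 0.20 × 0.88 × 1.43 = 0.2517
σ²_T = Σσ²ᵢ + 2·Σσ_ij = 6.7686 + 2 × 3.6702 = 14.1090
α = (4/3)·(1 − 6.7686/14.1090) = 0.694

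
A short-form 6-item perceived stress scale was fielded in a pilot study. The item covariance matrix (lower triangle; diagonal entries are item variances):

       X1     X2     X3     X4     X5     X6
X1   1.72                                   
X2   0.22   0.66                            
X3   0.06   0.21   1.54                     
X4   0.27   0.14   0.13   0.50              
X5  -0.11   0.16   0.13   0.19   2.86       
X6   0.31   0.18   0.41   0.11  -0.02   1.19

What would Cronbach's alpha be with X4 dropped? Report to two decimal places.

Remaining items: X1, X2, X3, X5, X6 (k = 5).
Σσ²ᵢ = 1.72 + 0.66 + 1.54 + 2.86 + 1.19 = 7.97
Var(T) = 7.97 + 2 × 1.55 = 11.07
α (item deleted) = (5/4)·(1 − 7.97/11.07) = 0.35

α = 0.35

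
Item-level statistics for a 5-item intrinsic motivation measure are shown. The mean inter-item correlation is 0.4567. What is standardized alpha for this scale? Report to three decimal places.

Standardized α = k·r̄ / (1 + (k−1)·r̄) = 5 × 0.4567 / (1 + 4 × 0.4567)
  = 2.2835 / 2.8268 = 0.808

α = 0.808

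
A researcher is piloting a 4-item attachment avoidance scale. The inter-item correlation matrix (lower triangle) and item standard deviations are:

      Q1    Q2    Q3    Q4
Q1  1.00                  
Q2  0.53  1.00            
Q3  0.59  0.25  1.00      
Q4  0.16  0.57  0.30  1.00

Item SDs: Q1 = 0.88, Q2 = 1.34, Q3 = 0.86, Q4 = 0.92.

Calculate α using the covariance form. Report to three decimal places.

Σσ²ᵢ = 0.88² + 1.34² + 0.86² + 0.92² = 4.1560
Covariances σ_ij = r_ij · s_i · s_j:
  σ(Q1,Q2) = 0.53 × 0.88 × 1.34 = 0.6250
  σ(Q1,Q3) = 0.59 × 0.88 × 0.86 = 0.4465
  σ(Q1,Q4) = 0.16 × 0.88 × 0.92 = 0.1295
  σ(Q2,Q3) = 0.25 × 1.34 × 0.86 = 0.2881
  σ(Q2,Q4) = 0.57 × 1.34 × 0.92 = 0.7027
  σ(Q3,Q4) = 0.30 × 0.86 × 0.92 = 0.2374
σ²_T = Σσ²ᵢ + 2·Σσ_ij = 4.1560 + 2 × 2.4292 = 9.0144
α = (4/3)·(1 − 4.1560/9.0144) = 0.719

α = 0.719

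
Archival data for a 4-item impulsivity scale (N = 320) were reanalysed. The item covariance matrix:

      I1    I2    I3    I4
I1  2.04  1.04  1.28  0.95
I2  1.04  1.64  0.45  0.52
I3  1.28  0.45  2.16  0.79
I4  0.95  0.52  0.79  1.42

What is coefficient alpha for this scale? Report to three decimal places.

α = 0.774

Σσᵢ² = 2.04 + 1.64 + 2.16 + 1.42 = 7.26
Sum of off-diagonal covariances = 5.03
σ²_total = 7.26 + 2 × 5.03 = 17.32
α = (k/(k−1))·(1 − Σσᵢ²/σ²_total) = (4/3)·(1 − 7.26/17.32) = 0.774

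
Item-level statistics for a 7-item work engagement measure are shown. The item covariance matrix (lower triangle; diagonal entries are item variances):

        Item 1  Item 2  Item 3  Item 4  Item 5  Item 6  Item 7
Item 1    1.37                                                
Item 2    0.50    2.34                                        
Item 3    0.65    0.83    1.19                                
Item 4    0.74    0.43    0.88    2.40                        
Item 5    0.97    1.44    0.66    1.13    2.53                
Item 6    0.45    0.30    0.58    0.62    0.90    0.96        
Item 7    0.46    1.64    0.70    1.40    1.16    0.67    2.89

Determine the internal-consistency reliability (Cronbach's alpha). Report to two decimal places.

Σσᵢ² = 1.37 + 2.34 + 1.19 + 2.40 + 2.53 + 0.96 + 2.89 = 13.68
Sum of the distinct covariances = 17.11
σ²_total = 13.68 + 2 × 17.11 = 47.90
α = (k/(k−1))·(1 − Σσᵢ²/σ²_total) = (7/6)·(1 − 13.68/47.90) = 0.83

Cronbach's alpha = 0.83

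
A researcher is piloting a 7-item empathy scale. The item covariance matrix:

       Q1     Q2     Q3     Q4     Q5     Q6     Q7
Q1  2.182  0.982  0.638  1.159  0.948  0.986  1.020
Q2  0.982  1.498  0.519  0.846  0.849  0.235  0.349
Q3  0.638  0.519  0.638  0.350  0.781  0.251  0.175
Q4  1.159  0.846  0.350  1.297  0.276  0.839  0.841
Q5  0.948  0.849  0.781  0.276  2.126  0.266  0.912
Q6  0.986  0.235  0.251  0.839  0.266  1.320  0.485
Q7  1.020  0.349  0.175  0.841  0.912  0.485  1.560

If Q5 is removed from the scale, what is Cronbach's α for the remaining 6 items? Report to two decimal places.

Cronbach's α = 0.83

Remaining items: Q1, Q2, Q3, Q4, Q6, Q7 (k = 6).
Σσ²ᵢ = 2.182 + 1.498 + 0.638 + 1.297 + 1.320 + 1.560 = 8.495
σ²_total = 8.495 + 2 × 9.675 = 27.845
α (item deleted) = (6/5)·(1 − 8.495/27.845) = 0.83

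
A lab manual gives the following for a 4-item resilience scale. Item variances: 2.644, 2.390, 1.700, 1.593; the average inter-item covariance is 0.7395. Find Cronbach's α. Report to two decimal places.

Cronbach's α = 0.69

Σσ²ᵢ = 2.644 + 2.390 + 1.700 + 1.593 = 8.327
Sum of the 6 distinct covariances = 6 × 0.7395 = 4.4370
Var(T) = Σσ²ᵢ + 2·Σcov = 8.327 + 2 × 4.4370 = 17.2010
α = (4/3)·(1 − 8.327/17.2010) = 0.69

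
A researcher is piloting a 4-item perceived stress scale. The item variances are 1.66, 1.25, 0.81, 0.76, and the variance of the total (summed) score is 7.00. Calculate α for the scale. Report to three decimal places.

α = 0.480

Σσᵢ² = 1.66 + 1.25 + 0.81 + 0.76 = 4.48
α = (k/(k−1))·(1 − Σσᵢ²/σ²_T) = (4/3)·(1 − 4.48/7.00) = 0.480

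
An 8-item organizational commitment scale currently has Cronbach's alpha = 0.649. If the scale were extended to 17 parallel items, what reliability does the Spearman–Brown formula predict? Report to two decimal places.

predicted reliability = 0.80

Length factor m = 17/8 = 2.1250
α' = m·α / (1 + (m−1)·α)
   = 17/8 × 0.649 / (1 + (17/8 − 1) × 0.649)
   = 1.3791 / 1.7301 = 0.80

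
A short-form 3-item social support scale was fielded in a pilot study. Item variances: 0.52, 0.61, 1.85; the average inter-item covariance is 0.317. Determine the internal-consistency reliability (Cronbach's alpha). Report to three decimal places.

α = 0.584

ΣVar(i) = 0.52 + 0.61 + 1.85 = 2.98
Sum of the 3 distinct covariances = 3 × 0.317 = 0.951
σ²_total = ΣVar(i) + 2·Σcov = 2.98 + 2 × 0.951 = 4.882
α = (3/2)·(1 − 2.98/4.882) = 0.584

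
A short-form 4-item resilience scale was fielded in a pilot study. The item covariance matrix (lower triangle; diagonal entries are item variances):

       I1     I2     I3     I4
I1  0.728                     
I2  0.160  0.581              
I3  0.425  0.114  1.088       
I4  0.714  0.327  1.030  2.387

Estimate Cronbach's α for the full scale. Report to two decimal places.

ΣVar(i) = 0.728 + 0.581 + 1.088 + 2.387 = 4.784
Sum of off-diagonal covariances = 2.770
σ²_total = 4.784 + 2 × 2.770 = 10.324
α = (k/(k−1))·(1 − ΣVar(i)/σ²_total) = (4/3)·(1 − 4.784/10.324) = 0.72

α = 0.72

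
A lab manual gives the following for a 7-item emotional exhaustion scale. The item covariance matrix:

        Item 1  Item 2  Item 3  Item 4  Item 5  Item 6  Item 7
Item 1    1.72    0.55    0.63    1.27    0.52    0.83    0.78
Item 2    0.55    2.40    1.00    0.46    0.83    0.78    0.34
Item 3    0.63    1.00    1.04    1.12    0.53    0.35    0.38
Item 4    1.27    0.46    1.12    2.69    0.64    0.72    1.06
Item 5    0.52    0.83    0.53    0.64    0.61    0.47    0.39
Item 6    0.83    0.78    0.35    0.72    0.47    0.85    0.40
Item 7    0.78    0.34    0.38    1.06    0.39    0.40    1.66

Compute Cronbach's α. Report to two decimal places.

Cronbach's α = 0.84

sum of item variances = 1.72 + 2.40 + 1.04 + 2.69 + 0.61 + 0.85 + 1.66 = 10.97
Sum of the distinct covariances = 14.05
σ²_T = 10.97 + 2 × 14.05 = 39.07
α = (k/(k−1))·(1 − sum of item variances/σ²_T) = (7/6)·(1 − 10.97/39.07) = 0.84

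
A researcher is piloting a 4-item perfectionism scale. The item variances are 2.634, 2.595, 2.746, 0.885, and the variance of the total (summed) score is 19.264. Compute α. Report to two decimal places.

Σσᵢ² = 2.634 + 2.595 + 2.746 + 0.885 = 8.860
α = (k/(k−1))·(1 − Σσᵢ²/total variance) = (4/3)·(1 − 8.860/19.264) = 0.72

α = 0.72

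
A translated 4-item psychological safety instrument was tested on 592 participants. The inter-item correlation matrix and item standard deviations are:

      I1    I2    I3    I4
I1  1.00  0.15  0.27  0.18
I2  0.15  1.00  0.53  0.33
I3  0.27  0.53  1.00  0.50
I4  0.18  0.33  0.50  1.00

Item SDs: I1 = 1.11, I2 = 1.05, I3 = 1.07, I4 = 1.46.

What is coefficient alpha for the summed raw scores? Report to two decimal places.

coefficient alpha = 0.65

Σσ²ᵢ = 1.11² + 1.05² + 1.07² + 1.46² = 5.6111
Covariances σ_ij = r_ij · s_i · s_j:
  σ(I1,I2) = 0.15 × 1.11 × 1.05 = 0.1748
  σ(I1,I3) = 0.27 × 1.11 × 1.07 = 0.3207
  σ(I1,I4) = 0.18 × 1.11 × 1.46 = 0.2917
  σ(I2,I3) = 0.53 × 1.05 × 1.07 = 0.5955
  σ(I2,I4) = 0.33 × 1.05 × 1.46 = 0.5059
  σ(I3,I4) = 0.50 × 1.07 × 1.46 = 0.7811
σ²_T = Σσ²ᵢ + 2·Σσ_ij = 5.6111 + 2 × 2.6697 = 10.9505
α = (4/3)·(1 − 5.6111/10.9505) = 0.65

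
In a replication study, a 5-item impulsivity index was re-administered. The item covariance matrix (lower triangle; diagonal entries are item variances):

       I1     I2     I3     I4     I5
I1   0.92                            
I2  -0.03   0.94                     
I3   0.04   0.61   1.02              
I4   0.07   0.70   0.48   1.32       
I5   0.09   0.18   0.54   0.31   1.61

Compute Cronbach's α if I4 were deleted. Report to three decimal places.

Remaining items: I1, I2, I3, I5 (k = 4).
sum of item variances = 0.92 + 0.94 + 1.02 + 1.61 = 4.49
σ²_total = 4.49 + 2 × 1.43 = 7.35
α (item deleted) = (4/3)·(1 − 4.49/7.35) = 0.519

α = 0.519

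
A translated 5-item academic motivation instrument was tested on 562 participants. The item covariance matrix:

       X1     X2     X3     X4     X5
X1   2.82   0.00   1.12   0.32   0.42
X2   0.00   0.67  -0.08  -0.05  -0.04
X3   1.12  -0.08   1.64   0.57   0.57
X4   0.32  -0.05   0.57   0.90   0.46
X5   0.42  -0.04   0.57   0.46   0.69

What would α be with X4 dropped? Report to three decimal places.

Remaining items: X1, X2, X3, X5 (k = 4).
Σσ²ᵢ = 2.82 + 0.67 + 1.64 + 0.69 = 5.82
total variance = 5.82 + 2 × 1.99 = 9.80
α (item deleted) = (4/3)·(1 − 5.82/9.80) = 0.541

α = 0.541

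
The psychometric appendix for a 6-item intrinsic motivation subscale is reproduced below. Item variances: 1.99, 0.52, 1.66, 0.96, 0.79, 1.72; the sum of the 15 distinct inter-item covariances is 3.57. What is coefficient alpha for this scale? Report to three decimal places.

α = 0.580

Σσᵢ² = 1.99 + 0.52 + 1.66 + 0.96 + 0.79 + 1.72 = 7.64
Sum of distinct covariances = 3.57
total variance = Σσᵢ² + 2·Σcov = 7.64 + 2 × 3.57 = 14.78
α = (6/5)·(1 − 7.64/14.78) = 0.580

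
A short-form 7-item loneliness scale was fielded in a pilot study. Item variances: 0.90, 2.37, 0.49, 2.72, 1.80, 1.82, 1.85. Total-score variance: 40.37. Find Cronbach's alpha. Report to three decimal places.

Σσᵢ² = 0.90 + 2.37 + 0.49 + 2.72 + 1.80 + 1.82 + 1.85 = 11.95
α = (k/(k−1))·(1 − Σσᵢ²/σ²_total) = (7/6)·(1 − 11.95/40.37) = 0.821

α = 0.821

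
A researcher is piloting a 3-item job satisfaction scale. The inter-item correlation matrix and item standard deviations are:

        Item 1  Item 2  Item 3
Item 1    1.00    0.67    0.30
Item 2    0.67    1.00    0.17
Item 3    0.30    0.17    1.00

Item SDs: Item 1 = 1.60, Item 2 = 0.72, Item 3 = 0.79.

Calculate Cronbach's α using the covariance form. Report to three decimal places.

Σσ²ᵢ = 1.60² + 0.72² + 0.79² = 3.7025
Covariances σ_ij = r_ij · s_i · s_j:
  σ(Item 1,Item 2) = 0.67 × 1.60 × 0.72 = 0.7718
  σ(Item 1,Item 3) = 0.30 × 1.60 × 0.79 = 0.3792
  σ(Item 2,Item 3) = 0.17 × 0.72 × 0.79 = 0.0967
σ²_T = Σσ²ᵢ + 2·Σσ_ij = 3.7025 + 2 × 1.2477 = 6.1979
α = (3/2)·(1 − 3.7025/6.1979) = 0.604

α = 0.604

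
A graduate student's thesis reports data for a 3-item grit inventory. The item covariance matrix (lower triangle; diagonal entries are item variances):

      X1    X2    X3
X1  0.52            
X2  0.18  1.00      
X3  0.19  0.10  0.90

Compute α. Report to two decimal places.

α = 0.42

sum of item variances = 0.52 + 1.00 + 0.90 = 2.42
Sum of the distinct covariances = 0.47
total variance = 2.42 + 2 × 0.47 = 3.36
α = (k/(k−1))·(1 − sum of item variances/total variance) = (3/2)·(1 − 2.42/3.36) = 0.42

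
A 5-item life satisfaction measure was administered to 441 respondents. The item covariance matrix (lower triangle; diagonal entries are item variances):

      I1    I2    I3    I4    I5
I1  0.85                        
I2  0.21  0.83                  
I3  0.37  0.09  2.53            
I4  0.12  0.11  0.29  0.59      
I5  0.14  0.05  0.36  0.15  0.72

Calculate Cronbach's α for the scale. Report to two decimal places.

Cronbach's α = 0.51

sum of item variances = 0.85 + 0.83 + 2.53 + 0.59 + 0.72 = 5.52
Sum of the distinct covariances = 1.89
σ²_total = 5.52 + 2 × 1.89 = 9.30
α = (k/(k−1))·(1 − sum of item variances/σ²_total) = (5/4)·(1 − 5.52/9.30) = 0.51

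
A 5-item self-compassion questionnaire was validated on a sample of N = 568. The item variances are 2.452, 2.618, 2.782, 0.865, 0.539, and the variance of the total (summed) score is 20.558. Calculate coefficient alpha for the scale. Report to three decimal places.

α = 0.687

sum of item variances = 2.452 + 2.618 + 2.782 + 0.865 + 0.539 = 9.256
α = (k/(k−1))·(1 − sum of item variances/σ²_T) = (5/4)·(1 − 9.256/20.558) = 0.687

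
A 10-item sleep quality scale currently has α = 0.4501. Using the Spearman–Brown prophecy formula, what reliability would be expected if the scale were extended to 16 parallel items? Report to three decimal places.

Length factor m = 16/10 = 1.6000
α' = m·α / (1 + (m−1)·α)
   = 16/10 × 0.4501 / (1 + (16/10 − 1) × 0.4501)
   = 0.7202 / 1.2701 = 0.567

predicted reliability = 0.567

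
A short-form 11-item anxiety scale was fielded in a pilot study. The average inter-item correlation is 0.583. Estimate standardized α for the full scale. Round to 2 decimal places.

Standardized α = k·r̄ / (1 + (k−1)·r̄) = 11 × 0.583 / (1 + 10 × 0.583)
  = 6.4130 / 6.8300 = 0.94

standardized α = 0.94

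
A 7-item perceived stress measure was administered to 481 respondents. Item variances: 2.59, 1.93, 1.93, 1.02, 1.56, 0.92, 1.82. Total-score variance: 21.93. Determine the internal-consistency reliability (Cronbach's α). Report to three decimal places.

α = 0.541

ΣVar(i) = 2.59 + 1.93 + 1.93 + 1.02 + 1.56 + 0.92 + 1.82 = 11.77
α = (k/(k−1))·(1 − ΣVar(i)/σ²_T) = (7/6)·(1 − 11.77/21.93) = 0.541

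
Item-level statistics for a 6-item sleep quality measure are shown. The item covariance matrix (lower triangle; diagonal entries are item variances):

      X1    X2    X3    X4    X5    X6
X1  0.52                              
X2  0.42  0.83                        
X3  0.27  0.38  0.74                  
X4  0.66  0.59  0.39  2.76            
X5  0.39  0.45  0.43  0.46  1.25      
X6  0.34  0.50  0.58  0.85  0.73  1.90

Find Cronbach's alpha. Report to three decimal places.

Σσ²ᵢ = 0.52 + 0.83 + 0.74 + 2.76 + 1.25 + 1.90 = 8.00
Sum of the distinct covariances = 7.44
σ²_total = 8.00 + 2 × 7.44 = 22.88
α = (k/(k−1))·(1 − Σσ²ᵢ/σ²_total) = (6/5)·(1 − 8.00/22.88) = 0.780

α = 0.780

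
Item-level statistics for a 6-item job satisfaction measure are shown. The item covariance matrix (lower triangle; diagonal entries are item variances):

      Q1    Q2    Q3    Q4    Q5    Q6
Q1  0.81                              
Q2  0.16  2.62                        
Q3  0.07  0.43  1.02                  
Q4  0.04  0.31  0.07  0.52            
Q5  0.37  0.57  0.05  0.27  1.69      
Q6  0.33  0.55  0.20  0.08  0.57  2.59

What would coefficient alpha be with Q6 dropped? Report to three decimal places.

α = 0.516

Remaining items: Q1, Q2, Q3, Q4, Q5 (k = 5).
ΣVar(i) = 0.81 + 2.62 + 1.02 + 0.52 + 1.69 = 6.66
σ²_total = 6.66 + 2 × 2.34 = 11.34
α (item deleted) = (5/4)·(1 − 6.66/11.34) = 0.516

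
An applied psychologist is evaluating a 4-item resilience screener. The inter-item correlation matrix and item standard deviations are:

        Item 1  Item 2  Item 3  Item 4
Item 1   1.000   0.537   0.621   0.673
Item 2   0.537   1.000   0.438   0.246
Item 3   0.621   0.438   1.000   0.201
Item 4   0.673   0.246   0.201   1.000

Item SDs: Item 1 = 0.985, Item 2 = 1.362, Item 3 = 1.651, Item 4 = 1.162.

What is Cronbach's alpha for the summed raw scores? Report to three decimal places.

Cronbach's alpha = 0.737

Σσ²ᵢ = 0.985² + 1.362² + 1.651² + 1.162² = 6.9013
Covariances σ_ij = r_ij · s_i · s_j:
  σ(Item 1,Item 2) = 0.537 × 0.985 × 1.362 = 0.7204
  σ(Item 1,Item 3) = 0.621 × 0.985 × 1.651 = 1.0099
  σ(Item 1,Item 4) = 0.673 × 0.985 × 1.162 = 0.7703
  σ(Item 2,Item 3) = 0.438 × 1.362 × 1.651 = 0.9849
  σ(Item 2,Item 4) = 0.246 × 1.362 × 1.162 = 0.3893
  σ(Item 3,Item 4) = 0.201 × 1.651 × 1.162 = 0.3856
σ²_T = Σσ²ᵢ + 2·Σσ_ij = 6.9013 + 2 × 4.2604 = 15.4221
α = (4/3)·(1 − 6.9013/15.4221) = 0.737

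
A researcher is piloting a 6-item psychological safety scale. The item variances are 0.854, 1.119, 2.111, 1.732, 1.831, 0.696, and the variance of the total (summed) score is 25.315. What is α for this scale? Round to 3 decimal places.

Σσ²ᵢ = 0.854 + 1.119 + 2.111 + 1.732 + 1.831 + 0.696 = 8.343
α = (k/(k−1))·(1 − Σσ²ᵢ/σ²_T) = (6/5)·(1 − 8.343/25.315) = 0.805

α = 0.805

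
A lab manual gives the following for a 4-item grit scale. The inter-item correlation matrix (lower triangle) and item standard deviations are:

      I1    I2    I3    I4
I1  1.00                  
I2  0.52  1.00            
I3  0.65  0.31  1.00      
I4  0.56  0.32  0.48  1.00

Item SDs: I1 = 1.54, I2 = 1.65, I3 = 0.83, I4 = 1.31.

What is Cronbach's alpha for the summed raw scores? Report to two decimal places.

Cronbach's alpha = 0.76

Σσ²ᵢ = 1.54² + 1.65² + 0.83² + 1.31² = 7.4991
Covariances σ_ij = r_ij · s_i · s_j:
  σ(I1,I2) = 0.52 × 1.54 × 1.65 = 1.3213
  σ(I1,I3) = 0.65 × 1.54 × 0.83 = 0.8308
  σ(I1,I4) = 0.56 × 1.54 × 1.31 = 1.1297
  σ(I2,I3) = 0.31 × 1.65 × 0.83 = 0.4245
  σ(I2,I4) = 0.32 × 1.65 × 1.31 = 0.6917
  σ(I3,I4) = 0.48 × 0.83 × 1.31 = 0.5219
σ²_T = Σσ²ᵢ + 2·Σσ_ij = 7.4991 + 2 × 4.9199 = 17.3389
α = (4/3)·(1 − 7.4991/17.3389) = 0.76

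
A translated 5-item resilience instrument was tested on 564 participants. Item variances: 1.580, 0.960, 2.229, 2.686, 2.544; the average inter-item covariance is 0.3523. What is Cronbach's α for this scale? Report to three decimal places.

ΣVar(i) = 1.580 + 0.960 + 2.229 + 2.686 + 2.544 = 9.999
Sum of the 10 distinct covariances = 10 × 0.3523 = 3.5230
total variance = ΣVar(i) + 2·Σcov = 9.999 + 2 × 3.5230 = 17.0450
α = (5/4)·(1 − 9.999/17.0450) = 0.517

Cronbach's α = 0.517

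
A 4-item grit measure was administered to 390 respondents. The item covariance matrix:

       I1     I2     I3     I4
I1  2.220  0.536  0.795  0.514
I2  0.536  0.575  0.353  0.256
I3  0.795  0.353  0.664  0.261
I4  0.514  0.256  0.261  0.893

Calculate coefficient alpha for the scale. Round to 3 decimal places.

sum of item variances = 2.220 + 0.575 + 0.664 + 0.893 = 4.352
Sum of the distinct covariances = 2.715
σ²_total = 4.352 + 2 × 2.715 = 9.782
α = (k/(k−1))·(1 − sum of item variances/σ²_total) = (4/3)·(1 − 4.352/9.782) = 0.740

α = 0.740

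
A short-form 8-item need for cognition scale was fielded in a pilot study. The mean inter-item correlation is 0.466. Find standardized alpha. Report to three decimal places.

Standardized α = k·r̄ / (1 + (k−1)·r̄) = 8 × 0.466 / (1 + 7 × 0.466)
  = 3.7280 / 4.2620 = 0.875

standardized alpha = 0.875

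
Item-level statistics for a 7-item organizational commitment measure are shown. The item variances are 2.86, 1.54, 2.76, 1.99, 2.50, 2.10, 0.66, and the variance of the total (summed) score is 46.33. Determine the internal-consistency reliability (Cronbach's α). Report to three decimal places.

ΣVar(i) = 2.86 + 1.54 + 2.76 + 1.99 + 2.50 + 2.10 + 0.66 = 14.41
α = (k/(k−1))·(1 − ΣVar(i)/Var(T)) = (7/6)·(1 − 14.41/46.33) = 0.804

α = 0.804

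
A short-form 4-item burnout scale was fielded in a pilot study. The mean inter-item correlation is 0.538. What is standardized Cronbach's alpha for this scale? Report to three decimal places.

Standardized α = k·r̄ / (1 + (k−1)·r̄) = 4 × 0.538 / (1 + 3 × 0.538)
  = 2.1520 / 2.6140 = 0.823

standardized Cronbach's alpha = 0.823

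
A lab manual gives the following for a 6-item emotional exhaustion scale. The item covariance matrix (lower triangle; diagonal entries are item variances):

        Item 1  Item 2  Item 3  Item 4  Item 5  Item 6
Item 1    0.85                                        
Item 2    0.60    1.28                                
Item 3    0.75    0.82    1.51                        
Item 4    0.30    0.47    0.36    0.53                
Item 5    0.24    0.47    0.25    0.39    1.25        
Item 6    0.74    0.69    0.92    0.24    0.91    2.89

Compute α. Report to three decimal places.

Σσ²ᵢ = 0.85 + 1.28 + 1.51 + 0.53 + 1.25 + 2.89 = 8.31
Sum of the distinct covariances = 8.15
σ²_T = 8.31 + 2 × 8.15 = 24.61
α = (k/(k−1))·(1 − Σσ²ᵢ/σ²_T) = (6/5)·(1 − 8.31/24.61) = 0.795

α = 0.795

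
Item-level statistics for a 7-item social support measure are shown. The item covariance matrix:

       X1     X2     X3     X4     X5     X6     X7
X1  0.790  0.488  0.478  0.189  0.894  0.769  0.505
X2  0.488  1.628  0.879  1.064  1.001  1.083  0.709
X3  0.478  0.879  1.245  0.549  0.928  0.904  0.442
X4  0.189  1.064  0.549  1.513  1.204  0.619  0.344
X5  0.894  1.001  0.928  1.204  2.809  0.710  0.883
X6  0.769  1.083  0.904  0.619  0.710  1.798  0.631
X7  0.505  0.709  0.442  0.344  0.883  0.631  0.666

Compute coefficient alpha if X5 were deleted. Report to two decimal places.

coefficient alpha = 0.86

Remaining items: X1, X2, X3, X4, X6, X7 (k = 6).
Σσ²ᵢ = 0.790 + 1.628 + 1.245 + 1.513 + 1.798 + 0.666 = 7.640
σ²_total = 7.640 + 2 × 9.653 = 26.946
α (item deleted) = (6/5)·(1 − 7.640/26.946) = 0.86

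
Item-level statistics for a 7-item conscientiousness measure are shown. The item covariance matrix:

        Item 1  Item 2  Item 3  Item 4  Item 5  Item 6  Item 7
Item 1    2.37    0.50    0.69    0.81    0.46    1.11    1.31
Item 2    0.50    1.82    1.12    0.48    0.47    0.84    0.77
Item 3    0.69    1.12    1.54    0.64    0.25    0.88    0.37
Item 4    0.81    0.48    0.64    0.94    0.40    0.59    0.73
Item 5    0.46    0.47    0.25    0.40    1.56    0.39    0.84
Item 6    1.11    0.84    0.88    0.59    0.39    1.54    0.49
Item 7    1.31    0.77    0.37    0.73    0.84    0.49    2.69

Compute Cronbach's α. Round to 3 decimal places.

Cronbach's α = 0.810

Σσ²ᵢ = 2.37 + 1.82 + 1.54 + 0.94 + 1.56 + 1.54 + 2.69 = 12.46
Sum of off-diagonal covariances = 14.14
Var(T) = 12.46 + 2 × 14.14 = 40.74
α = (k/(k−1))·(1 − Σσ²ᵢ/Var(T)) = (7/6)·(1 − 12.46/40.74) = 0.810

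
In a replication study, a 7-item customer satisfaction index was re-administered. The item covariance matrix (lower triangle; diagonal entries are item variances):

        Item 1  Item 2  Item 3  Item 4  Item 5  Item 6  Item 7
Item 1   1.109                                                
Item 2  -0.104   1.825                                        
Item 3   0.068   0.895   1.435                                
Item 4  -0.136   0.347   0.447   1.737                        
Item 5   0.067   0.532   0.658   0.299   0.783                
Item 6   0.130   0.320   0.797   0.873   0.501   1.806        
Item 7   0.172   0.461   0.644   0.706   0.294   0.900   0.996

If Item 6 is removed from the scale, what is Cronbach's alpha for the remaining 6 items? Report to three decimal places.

α = 0.691

Remaining items: Item 1, Item 2, Item 3, Item 4, Item 5, Item 7 (k = 6).
Σσ²ᵢ = 1.109 + 1.825 + 1.435 + 1.737 + 0.783 + 0.996 = 7.885
total variance = 7.885 + 2 × 5.350 = 18.585
α (item deleted) = (6/5)·(1 − 7.885/18.585) = 0.691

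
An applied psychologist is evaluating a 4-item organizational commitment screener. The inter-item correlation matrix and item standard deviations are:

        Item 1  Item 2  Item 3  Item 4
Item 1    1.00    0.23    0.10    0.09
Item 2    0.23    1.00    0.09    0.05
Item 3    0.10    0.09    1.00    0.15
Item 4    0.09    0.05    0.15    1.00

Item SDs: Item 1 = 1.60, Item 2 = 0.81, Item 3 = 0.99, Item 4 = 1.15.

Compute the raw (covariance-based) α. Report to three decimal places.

Σσ²ᵢ = 1.60² + 0.81² + 0.99² + 1.15² = 5.5187
Covariances σ_ij = r_ij · s_i · s_j:
  σ(Item 1,Item 2) = 0.23 × 1.60 × 0.81 = 0.2981
  σ(Item 1,Item 3) = 0.10 × 1.60 × 0.99 = 0.1584
  σ(Item 1,Item 4) = 0.09 × 1.60 × 1.15 = 0.1656
  σ(Item 2,Item 3) = 0.09 × 0.81 × 0.99 = 0.0722
  σ(Item 2,Item 4) = 0.05 × 0.81 × 1.15 = 0.0466
  σ(Item 3,Item 4) = 0.15 × 0.99 × 1.15 = 0.1708
σ²_T = Σσ²ᵢ + 2·Σσ_ij = 5.5187 + 2 × 0.9117 = 7.3421
α = (4/3)·(1 − 5.5187/7.3421) = 0.331

α = 0.331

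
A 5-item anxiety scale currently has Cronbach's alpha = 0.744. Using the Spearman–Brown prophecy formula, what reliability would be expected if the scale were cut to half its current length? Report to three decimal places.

Length factor m = 1/2
α' = m·α / (1 − (1−m)·α)
   = 1/2 × 0.744 / (1 − (1 − 1/2) × 0.744)
   = 0.3720 / 0.6280 = 0.592

predicted reliability = 0.592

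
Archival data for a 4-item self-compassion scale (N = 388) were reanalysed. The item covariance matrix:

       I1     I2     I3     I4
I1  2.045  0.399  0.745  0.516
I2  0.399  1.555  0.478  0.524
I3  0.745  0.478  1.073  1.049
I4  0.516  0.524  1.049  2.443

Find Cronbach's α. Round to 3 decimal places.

Σσ²ᵢ = 2.045 + 1.555 + 1.073 + 2.443 = 7.116
Σ_{i<j} σ_ij = 3.711
σ²_total = 7.116 + 2 × 3.711 = 14.538
α = (k/(k−1))·(1 − Σσ²ᵢ/σ²_total) = (4/3)·(1 − 7.116/14.538) = 0.681

Cronbach's α = 0.681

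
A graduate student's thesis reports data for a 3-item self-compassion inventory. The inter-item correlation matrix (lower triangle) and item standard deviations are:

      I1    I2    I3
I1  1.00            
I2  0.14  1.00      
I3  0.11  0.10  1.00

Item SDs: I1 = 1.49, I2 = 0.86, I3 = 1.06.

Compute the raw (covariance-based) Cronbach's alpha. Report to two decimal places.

α = 0.27

Σσ²ᵢ = 1.49² + 0.86² + 1.06² = 4.0833
Covariances σ_ij = r_ij · s_i · s_j:
  σ(I1,I2) = 0.14 × 1.49 × 0.86 = 0.1794
  σ(I1,I3) = 0.11 × 1.49 × 1.06 = 0.1737
  σ(I2,I3) = 0.10 × 0.86 × 1.06 = 0.0912
σ²_T = Σσ²ᵢ + 2·Σσ_ij = 4.0833 + 2 × 0.4443 = 4.9719
α = (3/2)·(1 − 4.0833/4.9719) = 0.27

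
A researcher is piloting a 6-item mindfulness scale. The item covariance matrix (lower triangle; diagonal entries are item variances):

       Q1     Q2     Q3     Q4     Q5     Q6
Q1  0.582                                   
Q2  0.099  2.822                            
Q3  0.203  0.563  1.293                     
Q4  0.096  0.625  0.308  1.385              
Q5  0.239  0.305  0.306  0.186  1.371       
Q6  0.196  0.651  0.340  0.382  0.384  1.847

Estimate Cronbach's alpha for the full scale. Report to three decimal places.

Σσ²ᵢ = 0.582 + 2.822 + 1.293 + 1.385 + 1.371 + 1.847 = 9.300
Sum of the distinct covariances = 4.883
total variance = 9.300 + 2 × 4.883 = 19.066
α = (k/(k−1))·(1 − Σσ²ᵢ/total variance) = (6/5)·(1 − 9.300/19.066) = 0.615

Cronbach's alpha = 0.615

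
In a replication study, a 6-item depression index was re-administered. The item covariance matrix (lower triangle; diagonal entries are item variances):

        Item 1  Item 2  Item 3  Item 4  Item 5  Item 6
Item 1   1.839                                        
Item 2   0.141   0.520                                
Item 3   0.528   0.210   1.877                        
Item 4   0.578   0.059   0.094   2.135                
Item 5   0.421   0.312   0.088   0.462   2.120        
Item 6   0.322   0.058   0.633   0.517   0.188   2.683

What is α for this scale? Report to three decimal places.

sum of item variances = 1.839 + 0.520 + 1.877 + 2.135 + 2.120 + 2.683 = 11.174
Sum of the distinct covariances = 4.611
Var(T) = 11.174 + 2 × 4.611 = 20.396
α = (k/(k−1))·(1 − sum of item variances/Var(T)) = (6/5)·(1 − 11.174/20.396) = 0.543

α = 0.543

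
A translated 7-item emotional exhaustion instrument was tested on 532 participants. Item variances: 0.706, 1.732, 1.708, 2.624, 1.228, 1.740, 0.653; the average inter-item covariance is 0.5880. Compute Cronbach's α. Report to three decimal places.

Cronbach's α = 0.821

sum of item variances = 0.706 + 1.732 + 1.708 + 2.624 + 1.228 + 1.740 + 0.653 = 10.391
Sum of the 21 distinct covariances = 21 × 0.5880 = 12.3480
σ²_total = sum of item variances + 2·Σcov = 10.391 + 2 × 12.3480 = 35.0870
α = (7/6)·(1 − 10.391/35.0870) = 0.821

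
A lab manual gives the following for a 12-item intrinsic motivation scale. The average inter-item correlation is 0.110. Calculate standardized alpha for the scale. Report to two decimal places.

α = 0.60

Standardized α = k·r̄ / (1 + (k−1)·r̄) = 12 × 0.110 / (1 + 11 × 0.110)
  = 1.3200 / 2.2100 = 0.60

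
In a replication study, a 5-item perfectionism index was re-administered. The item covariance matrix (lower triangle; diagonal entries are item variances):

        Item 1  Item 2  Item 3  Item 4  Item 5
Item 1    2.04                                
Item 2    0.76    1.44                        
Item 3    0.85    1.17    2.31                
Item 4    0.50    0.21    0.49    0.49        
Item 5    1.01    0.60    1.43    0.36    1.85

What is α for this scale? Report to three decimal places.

Σσ²ᵢ = 2.04 + 1.44 + 2.31 + 0.49 + 1.85 = 8.13
Sum of the distinct covariances = 7.38
σ²_T = 8.13 + 2 × 7.38 = 22.89
α = (k/(k−1))·(1 − Σσ²ᵢ/σ²_T) = (5/4)·(1 − 8.13/22.89) = 0.806

α = 0.806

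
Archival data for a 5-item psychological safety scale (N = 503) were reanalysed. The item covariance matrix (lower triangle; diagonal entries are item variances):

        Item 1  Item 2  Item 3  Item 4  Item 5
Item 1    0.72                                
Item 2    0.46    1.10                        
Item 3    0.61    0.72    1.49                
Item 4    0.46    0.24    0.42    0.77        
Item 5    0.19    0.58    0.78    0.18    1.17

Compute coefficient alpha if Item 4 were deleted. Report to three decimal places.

Remaining items: Item 1, Item 2, Item 3, Item 5 (k = 4).
sum of item variances = 0.72 + 1.10 + 1.49 + 1.17 = 4.48
Var(T) = 4.48 + 2 × 3.34 = 11.16
α (item deleted) = (4/3)·(1 − 4.48/11.16) = 0.798

α = 0.798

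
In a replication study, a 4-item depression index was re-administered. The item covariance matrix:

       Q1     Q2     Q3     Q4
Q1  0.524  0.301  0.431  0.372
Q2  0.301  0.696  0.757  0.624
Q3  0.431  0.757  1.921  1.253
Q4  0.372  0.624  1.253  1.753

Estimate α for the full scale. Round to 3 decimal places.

Σσᵢ² = 0.524 + 0.696 + 1.921 + 1.753 = 4.894
Σ_{i<j} σ_ij = 3.738
σ²_total = 4.894 + 2 × 3.738 = 12.370
α = (k/(k−1))·(1 − Σσᵢ²/σ²_total) = (4/3)·(1 − 4.894/12.370) = 0.806

α = 0.806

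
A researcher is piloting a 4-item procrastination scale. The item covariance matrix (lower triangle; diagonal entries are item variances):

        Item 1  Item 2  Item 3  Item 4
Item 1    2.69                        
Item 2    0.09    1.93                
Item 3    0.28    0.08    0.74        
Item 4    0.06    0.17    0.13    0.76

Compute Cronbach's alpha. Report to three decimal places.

sum of item variances = 2.69 + 1.93 + 0.74 + 0.76 = 6.12
Sum of the distinct covariances = 0.81
σ²_T = 6.12 + 2 × 0.81 = 7.74
α = (k/(k−1))·(1 − sum of item variances/σ²_T) = (4/3)·(1 − 6.12/7.74) = 0.279

Cronbach's alpha = 0.279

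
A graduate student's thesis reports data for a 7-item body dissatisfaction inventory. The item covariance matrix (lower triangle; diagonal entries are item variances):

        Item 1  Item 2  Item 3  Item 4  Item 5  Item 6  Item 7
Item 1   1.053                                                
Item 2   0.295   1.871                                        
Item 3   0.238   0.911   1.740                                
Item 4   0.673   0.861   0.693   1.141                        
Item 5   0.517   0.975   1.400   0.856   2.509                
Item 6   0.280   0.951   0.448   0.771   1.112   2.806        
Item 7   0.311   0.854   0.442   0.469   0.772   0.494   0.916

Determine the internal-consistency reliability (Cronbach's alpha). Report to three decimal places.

Cronbach's alpha = 0.822

Σσᵢ² = 1.053 + 1.871 + 1.740 + 1.141 + 2.509 + 2.806 + 0.916 = 12.036
Sum of the distinct covariances = 14.323
σ²_T = 12.036 + 2 × 14.323 = 40.682
α = (k/(k−1))·(1 − Σσᵢ²/σ²_T) = (7/6)·(1 − 12.036/40.682) = 0.822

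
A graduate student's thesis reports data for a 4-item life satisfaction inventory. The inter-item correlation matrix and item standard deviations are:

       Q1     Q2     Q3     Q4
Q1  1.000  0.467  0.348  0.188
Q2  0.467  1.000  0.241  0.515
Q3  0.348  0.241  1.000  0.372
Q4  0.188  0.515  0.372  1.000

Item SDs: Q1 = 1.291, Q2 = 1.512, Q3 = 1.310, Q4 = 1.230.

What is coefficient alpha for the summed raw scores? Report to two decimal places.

Σσ²ᵢ = 1.291² + 1.512² + 1.310² + 1.230² = 7.1818
Covariances σ_ij = r_ij · s_i · s_j:
  σ(Q1,Q2) = 0.467 × 1.291 × 1.512 = 0.9116
  σ(Q1,Q3) = 0.348 × 1.291 × 1.310 = 0.5885
  σ(Q1,Q4) = 0.188 × 1.291 × 1.230 = 0.2985
  σ(Q2,Q3) = 0.241 × 1.512 × 1.310 = 0.4774
  σ(Q2,Q4) = 0.515 × 1.512 × 1.230 = 0.9578
  σ(Q3,Q4) = 0.372 × 1.310 × 1.230 = 0.5994
σ²_T = Σσ²ᵢ + 2·Σσ_ij = 7.1818 + 2 × 3.8332 = 14.8482
α = (4/3)·(1 − 7.1818/14.8482) = 0.69

α = 0.69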